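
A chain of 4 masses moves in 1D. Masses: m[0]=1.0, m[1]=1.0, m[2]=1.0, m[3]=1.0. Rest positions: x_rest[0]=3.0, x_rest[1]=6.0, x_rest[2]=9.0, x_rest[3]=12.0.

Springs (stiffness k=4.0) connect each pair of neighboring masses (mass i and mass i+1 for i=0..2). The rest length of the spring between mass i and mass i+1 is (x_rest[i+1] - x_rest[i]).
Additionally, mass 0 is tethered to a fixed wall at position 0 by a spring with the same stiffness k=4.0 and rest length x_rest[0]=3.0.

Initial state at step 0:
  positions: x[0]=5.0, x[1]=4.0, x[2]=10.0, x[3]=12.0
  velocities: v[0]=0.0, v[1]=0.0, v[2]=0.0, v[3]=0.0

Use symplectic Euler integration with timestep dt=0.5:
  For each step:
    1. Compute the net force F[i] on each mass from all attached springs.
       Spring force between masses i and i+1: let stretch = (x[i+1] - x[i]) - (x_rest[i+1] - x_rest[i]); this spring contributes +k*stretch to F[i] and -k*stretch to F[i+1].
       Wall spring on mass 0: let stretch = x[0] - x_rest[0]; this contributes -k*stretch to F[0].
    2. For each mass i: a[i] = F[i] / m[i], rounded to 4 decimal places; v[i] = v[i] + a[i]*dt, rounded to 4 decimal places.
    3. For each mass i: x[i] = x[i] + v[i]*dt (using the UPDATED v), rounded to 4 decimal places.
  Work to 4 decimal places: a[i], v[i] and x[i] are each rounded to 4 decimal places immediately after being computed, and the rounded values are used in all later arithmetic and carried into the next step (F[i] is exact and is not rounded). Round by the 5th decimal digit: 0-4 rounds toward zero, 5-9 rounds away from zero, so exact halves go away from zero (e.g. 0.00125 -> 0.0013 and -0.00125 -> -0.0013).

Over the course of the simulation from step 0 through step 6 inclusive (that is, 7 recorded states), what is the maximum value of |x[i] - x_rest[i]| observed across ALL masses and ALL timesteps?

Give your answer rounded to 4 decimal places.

Step 0: x=[5.0000 4.0000 10.0000 12.0000] v=[0.0000 0.0000 0.0000 0.0000]
Step 1: x=[-1.0000 11.0000 6.0000 13.0000] v=[-12.0000 14.0000 -8.0000 2.0000]
Step 2: x=[6.0000 1.0000 14.0000 10.0000] v=[14.0000 -20.0000 16.0000 -6.0000]
Step 3: x=[2.0000 9.0000 5.0000 14.0000] v=[-8.0000 16.0000 -18.0000 8.0000]
Step 4: x=[3.0000 6.0000 9.0000 12.0000] v=[2.0000 -6.0000 8.0000 -4.0000]
Step 5: x=[4.0000 3.0000 13.0000 10.0000] v=[2.0000 -6.0000 8.0000 -4.0000]
Step 6: x=[0.0000 11.0000 4.0000 14.0000] v=[-8.0000 16.0000 -18.0000 8.0000]
Max displacement = 5.0000

Answer: 5.0000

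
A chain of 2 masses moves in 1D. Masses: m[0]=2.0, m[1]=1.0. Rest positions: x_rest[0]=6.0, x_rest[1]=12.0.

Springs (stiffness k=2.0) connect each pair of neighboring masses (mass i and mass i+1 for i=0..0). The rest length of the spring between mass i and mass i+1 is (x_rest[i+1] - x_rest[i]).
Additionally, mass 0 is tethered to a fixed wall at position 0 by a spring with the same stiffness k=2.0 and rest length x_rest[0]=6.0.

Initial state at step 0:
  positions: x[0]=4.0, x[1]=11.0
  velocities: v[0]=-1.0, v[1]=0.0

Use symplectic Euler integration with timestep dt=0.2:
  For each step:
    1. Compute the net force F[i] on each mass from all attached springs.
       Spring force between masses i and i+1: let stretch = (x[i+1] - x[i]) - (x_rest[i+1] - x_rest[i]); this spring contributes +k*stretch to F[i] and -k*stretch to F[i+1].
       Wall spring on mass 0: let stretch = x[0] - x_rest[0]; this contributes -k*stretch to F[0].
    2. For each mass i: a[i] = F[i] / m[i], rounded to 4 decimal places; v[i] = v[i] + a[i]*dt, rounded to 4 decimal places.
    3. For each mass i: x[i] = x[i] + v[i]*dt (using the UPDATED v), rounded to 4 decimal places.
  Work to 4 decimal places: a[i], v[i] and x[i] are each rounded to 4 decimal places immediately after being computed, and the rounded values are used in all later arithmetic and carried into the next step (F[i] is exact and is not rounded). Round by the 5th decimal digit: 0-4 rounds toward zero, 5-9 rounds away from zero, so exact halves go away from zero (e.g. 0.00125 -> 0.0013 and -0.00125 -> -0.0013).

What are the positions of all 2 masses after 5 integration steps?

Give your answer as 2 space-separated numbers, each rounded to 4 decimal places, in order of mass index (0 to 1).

Answer: 4.6782 10.0293

Derivation:
Step 0: x=[4.0000 11.0000] v=[-1.0000 0.0000]
Step 1: x=[3.9200 10.9200] v=[-0.4000 -0.4000]
Step 2: x=[3.9632 10.7600] v=[0.2160 -0.8000]
Step 3: x=[4.1197 10.5363] v=[0.7827 -1.1187]
Step 4: x=[4.3681 10.2792] v=[1.2421 -1.2853]
Step 5: x=[4.6782 10.0293] v=[1.5507 -1.2497]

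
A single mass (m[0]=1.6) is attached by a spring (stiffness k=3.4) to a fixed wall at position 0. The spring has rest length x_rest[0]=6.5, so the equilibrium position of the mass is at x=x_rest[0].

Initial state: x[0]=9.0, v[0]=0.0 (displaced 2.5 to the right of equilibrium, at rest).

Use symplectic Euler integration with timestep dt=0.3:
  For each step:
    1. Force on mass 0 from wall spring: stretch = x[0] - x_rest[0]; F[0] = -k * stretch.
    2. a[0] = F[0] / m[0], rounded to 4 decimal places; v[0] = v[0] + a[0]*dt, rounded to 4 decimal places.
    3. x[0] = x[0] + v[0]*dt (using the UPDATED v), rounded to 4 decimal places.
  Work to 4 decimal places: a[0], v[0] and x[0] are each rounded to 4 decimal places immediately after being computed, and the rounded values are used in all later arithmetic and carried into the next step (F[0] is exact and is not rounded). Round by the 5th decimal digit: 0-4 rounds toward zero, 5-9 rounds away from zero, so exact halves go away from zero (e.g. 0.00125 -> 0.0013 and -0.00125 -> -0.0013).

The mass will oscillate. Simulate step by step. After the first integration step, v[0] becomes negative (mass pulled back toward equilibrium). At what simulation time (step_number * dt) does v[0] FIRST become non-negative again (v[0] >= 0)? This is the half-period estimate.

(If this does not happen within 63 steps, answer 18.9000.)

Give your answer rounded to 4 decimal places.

Step 0: x=[9.0000] v=[0.0000]
Step 1: x=[8.5219] v=[-1.5938]
Step 2: x=[7.6571] v=[-2.8828]
Step 3: x=[6.5710] v=[-3.6204]
Step 4: x=[5.4713] v=[-3.6657]
Step 5: x=[4.5683] v=[-3.0099]
Step 6: x=[4.0348] v=[-1.7784]
Step 7: x=[3.9728] v=[-0.2068]
Step 8: x=[4.3941] v=[1.4043]
First v>=0 after going negative at step 8, time=2.4000

Answer: 2.4000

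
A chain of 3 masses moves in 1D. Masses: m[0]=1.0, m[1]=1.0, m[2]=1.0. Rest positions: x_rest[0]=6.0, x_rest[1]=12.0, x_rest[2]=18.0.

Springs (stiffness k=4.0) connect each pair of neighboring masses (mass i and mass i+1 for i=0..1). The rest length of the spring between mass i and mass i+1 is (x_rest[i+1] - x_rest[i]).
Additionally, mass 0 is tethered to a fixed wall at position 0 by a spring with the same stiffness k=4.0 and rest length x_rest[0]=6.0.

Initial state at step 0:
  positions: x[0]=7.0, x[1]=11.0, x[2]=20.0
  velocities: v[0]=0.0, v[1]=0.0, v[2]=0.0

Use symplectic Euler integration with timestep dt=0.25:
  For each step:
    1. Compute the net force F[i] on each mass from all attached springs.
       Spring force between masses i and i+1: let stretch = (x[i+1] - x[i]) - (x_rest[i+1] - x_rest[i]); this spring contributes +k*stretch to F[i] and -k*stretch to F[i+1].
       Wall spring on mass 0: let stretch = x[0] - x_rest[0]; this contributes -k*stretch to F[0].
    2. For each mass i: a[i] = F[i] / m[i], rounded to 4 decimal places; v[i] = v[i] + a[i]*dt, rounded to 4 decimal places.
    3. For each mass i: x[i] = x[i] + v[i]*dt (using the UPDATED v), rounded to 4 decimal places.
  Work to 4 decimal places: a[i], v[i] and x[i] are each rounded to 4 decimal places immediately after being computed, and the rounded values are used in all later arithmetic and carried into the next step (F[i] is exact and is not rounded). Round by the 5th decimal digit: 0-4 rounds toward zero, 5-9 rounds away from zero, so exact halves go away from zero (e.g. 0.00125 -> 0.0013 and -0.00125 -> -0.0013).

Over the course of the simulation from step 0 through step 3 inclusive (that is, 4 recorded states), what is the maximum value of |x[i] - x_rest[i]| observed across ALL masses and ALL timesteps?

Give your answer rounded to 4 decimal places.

Step 0: x=[7.0000 11.0000 20.0000] v=[0.0000 0.0000 0.0000]
Step 1: x=[6.2500 12.2500 19.2500] v=[-3.0000 5.0000 -3.0000]
Step 2: x=[5.4375 13.7500 18.2500] v=[-3.2500 6.0000 -4.0000]
Step 3: x=[5.3438 14.2969 17.6250] v=[-0.3750 2.1875 -2.5000]
Max displacement = 2.2969

Answer: 2.2969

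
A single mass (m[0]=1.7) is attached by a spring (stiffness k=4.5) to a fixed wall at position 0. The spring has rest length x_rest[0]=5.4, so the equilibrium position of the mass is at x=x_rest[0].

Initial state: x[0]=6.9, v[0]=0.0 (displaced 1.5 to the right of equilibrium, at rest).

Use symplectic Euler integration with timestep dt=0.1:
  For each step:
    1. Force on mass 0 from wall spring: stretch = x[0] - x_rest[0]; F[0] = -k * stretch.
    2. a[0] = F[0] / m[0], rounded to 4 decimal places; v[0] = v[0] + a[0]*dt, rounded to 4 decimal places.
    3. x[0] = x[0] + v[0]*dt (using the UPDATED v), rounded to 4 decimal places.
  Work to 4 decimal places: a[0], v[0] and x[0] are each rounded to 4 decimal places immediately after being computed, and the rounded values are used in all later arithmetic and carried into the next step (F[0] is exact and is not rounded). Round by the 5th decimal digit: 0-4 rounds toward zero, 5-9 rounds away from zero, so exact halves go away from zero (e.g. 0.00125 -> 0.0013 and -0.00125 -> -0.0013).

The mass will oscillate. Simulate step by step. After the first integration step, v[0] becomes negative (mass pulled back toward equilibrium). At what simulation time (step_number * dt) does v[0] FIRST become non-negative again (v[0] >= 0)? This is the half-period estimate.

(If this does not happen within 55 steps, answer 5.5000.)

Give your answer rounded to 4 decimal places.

Step 0: x=[6.9000] v=[0.0000]
Step 1: x=[6.8603] v=[-0.3971]
Step 2: x=[6.7819] v=[-0.7837]
Step 3: x=[6.6670] v=[-1.1495]
Step 4: x=[6.5185] v=[-1.4849]
Step 5: x=[6.3404] v=[-1.7810]
Step 6: x=[6.1374] v=[-2.0299]
Step 7: x=[5.9149] v=[-2.2251]
Step 8: x=[5.6788] v=[-2.3614]
Step 9: x=[5.4353] v=[-2.4352]
Step 10: x=[5.1909] v=[-2.4445]
Step 11: x=[4.9520] v=[-2.3892]
Step 12: x=[4.7249] v=[-2.2706]
Step 13: x=[4.5157] v=[-2.0919]
Step 14: x=[4.3299] v=[-1.8578]
Step 15: x=[4.1725] v=[-1.5745]
Step 16: x=[4.0475] v=[-1.2496]
Step 17: x=[3.9583] v=[-0.8916]
Step 18: x=[3.9073] v=[-0.5100]
Step 19: x=[3.8958] v=[-0.1149]
Step 20: x=[3.9241] v=[0.2833]
First v>=0 after going negative at step 20, time=2.0000

Answer: 2.0000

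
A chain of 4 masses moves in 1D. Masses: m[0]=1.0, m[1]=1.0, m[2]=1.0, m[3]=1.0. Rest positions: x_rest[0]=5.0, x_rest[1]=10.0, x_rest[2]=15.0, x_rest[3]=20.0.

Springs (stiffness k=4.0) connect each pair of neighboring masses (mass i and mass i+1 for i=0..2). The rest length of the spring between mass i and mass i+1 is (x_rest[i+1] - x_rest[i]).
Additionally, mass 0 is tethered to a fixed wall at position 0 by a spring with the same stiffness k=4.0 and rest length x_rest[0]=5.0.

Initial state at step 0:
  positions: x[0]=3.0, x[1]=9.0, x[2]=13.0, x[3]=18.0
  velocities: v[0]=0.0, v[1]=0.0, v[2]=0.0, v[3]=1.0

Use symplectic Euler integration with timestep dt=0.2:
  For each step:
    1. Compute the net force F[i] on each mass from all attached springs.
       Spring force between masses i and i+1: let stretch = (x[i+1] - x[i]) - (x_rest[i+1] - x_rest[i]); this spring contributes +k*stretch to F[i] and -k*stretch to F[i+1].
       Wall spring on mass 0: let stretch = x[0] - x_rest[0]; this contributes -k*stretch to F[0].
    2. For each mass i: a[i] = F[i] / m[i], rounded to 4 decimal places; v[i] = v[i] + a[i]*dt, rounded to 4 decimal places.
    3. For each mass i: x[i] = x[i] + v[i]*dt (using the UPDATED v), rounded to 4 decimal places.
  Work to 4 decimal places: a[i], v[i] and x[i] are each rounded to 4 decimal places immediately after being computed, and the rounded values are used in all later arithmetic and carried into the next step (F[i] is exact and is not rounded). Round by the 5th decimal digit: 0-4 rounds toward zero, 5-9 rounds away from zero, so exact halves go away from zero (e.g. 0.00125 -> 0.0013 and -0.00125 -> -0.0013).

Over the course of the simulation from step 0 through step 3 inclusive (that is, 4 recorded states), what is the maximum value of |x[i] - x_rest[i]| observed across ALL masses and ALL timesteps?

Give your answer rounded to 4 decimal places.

Answer: 2.0056

Derivation:
Step 0: x=[3.0000 9.0000 13.0000 18.0000] v=[0.0000 0.0000 0.0000 1.0000]
Step 1: x=[3.4800 8.6800 13.1600 18.2000] v=[2.4000 -1.6000 0.8000 1.0000]
Step 2: x=[4.2352 8.2448 13.4096 18.3936] v=[3.7760 -2.1760 1.2480 0.9680]
Step 3: x=[4.9543 7.9944 13.6303 18.5898] v=[3.5955 -1.2518 1.1034 0.9808]
Max displacement = 2.0056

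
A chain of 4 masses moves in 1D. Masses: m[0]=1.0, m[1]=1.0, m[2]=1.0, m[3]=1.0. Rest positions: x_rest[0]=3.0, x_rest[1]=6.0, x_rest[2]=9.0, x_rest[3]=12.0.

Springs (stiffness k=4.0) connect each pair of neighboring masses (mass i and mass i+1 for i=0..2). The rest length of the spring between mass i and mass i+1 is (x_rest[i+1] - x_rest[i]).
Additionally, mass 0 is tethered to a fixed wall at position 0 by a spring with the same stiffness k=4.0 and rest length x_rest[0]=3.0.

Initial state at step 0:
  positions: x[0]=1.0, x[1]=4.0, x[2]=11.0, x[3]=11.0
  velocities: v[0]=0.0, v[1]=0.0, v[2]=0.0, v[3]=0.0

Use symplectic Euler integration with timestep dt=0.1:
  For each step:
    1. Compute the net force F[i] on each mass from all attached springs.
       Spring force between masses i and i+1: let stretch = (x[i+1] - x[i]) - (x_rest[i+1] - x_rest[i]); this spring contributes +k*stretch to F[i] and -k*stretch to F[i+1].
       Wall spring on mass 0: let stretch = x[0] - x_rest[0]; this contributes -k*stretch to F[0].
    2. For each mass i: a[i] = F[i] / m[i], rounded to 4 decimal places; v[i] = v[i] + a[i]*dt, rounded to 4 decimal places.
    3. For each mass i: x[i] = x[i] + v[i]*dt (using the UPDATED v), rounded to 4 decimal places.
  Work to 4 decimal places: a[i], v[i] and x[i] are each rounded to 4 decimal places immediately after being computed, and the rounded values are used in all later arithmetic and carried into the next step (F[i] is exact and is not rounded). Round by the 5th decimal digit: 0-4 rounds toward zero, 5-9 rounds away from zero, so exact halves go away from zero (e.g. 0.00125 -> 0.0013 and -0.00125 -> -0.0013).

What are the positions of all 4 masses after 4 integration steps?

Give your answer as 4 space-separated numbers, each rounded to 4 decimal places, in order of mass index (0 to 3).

Step 0: x=[1.0000 4.0000 11.0000 11.0000] v=[0.0000 0.0000 0.0000 0.0000]
Step 1: x=[1.0800 4.1600 10.7200 11.1200] v=[0.8000 1.6000 -2.8000 1.2000]
Step 2: x=[1.2400 4.4592 10.1936 11.3440] v=[1.6000 2.9920 -5.2640 2.2400]
Step 3: x=[1.4792 4.8590 9.4838 11.6420] v=[2.3917 3.9981 -7.0976 2.9798]
Step 4: x=[1.7944 5.3086 8.6754 11.9737] v=[3.1519 4.4961 -8.0842 3.3165]

Answer: 1.7944 5.3086 8.6754 11.9737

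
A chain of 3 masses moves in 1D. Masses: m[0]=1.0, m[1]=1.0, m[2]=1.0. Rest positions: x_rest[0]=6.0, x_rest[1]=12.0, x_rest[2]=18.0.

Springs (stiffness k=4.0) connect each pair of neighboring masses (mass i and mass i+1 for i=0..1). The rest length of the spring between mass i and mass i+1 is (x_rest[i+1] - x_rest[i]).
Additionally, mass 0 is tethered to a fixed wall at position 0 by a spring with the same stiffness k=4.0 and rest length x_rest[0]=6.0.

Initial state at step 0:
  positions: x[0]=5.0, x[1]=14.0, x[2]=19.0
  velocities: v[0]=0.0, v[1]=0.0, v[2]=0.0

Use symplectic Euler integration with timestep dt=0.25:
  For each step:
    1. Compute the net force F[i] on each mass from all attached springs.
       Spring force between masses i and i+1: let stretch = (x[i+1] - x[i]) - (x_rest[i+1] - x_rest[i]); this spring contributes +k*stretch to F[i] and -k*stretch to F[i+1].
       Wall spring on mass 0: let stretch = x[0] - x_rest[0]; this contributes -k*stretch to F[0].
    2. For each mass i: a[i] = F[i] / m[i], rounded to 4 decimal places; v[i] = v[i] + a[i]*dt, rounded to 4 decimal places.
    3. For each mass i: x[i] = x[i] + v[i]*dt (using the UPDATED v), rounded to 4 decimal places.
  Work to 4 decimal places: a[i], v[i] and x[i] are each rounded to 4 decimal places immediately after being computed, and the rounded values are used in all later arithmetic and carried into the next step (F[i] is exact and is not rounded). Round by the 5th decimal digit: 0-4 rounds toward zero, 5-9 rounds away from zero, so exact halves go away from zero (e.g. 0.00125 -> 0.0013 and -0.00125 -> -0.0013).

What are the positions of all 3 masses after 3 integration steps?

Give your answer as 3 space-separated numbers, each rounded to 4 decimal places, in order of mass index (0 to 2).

Answer: 7.8281 11.3906 19.2188

Derivation:
Step 0: x=[5.0000 14.0000 19.0000] v=[0.0000 0.0000 0.0000]
Step 1: x=[6.0000 13.0000 19.2500] v=[4.0000 -4.0000 1.0000]
Step 2: x=[7.2500 11.8125 19.4375] v=[5.0000 -4.7500 0.7500]
Step 3: x=[7.8281 11.3906 19.2188] v=[2.3125 -1.6875 -0.8750]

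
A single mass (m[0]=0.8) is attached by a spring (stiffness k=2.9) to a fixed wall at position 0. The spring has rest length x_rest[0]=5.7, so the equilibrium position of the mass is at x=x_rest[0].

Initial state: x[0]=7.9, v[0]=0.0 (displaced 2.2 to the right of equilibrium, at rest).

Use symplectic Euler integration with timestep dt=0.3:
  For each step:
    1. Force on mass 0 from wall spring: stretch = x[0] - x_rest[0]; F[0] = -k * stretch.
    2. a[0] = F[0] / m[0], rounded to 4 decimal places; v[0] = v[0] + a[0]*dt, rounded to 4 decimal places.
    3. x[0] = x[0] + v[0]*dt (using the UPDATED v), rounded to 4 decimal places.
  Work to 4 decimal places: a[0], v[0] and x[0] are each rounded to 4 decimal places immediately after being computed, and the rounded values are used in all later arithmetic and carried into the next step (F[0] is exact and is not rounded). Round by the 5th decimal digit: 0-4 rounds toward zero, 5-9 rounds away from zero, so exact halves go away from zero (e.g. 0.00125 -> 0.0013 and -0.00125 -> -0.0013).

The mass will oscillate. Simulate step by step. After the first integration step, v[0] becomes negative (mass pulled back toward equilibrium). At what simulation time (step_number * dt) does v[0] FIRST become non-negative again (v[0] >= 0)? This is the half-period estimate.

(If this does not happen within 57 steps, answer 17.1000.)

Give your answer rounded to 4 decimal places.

Step 0: x=[7.9000] v=[0.0000]
Step 1: x=[7.1823] v=[-2.3925]
Step 2: x=[5.9810] v=[-4.0045]
Step 3: x=[4.6880] v=[-4.3101]
Step 4: x=[3.7251] v=[-3.2096]
Step 5: x=[3.4065] v=[-1.0619]
Step 6: x=[3.8362] v=[1.4323]
First v>=0 after going negative at step 6, time=1.8000

Answer: 1.8000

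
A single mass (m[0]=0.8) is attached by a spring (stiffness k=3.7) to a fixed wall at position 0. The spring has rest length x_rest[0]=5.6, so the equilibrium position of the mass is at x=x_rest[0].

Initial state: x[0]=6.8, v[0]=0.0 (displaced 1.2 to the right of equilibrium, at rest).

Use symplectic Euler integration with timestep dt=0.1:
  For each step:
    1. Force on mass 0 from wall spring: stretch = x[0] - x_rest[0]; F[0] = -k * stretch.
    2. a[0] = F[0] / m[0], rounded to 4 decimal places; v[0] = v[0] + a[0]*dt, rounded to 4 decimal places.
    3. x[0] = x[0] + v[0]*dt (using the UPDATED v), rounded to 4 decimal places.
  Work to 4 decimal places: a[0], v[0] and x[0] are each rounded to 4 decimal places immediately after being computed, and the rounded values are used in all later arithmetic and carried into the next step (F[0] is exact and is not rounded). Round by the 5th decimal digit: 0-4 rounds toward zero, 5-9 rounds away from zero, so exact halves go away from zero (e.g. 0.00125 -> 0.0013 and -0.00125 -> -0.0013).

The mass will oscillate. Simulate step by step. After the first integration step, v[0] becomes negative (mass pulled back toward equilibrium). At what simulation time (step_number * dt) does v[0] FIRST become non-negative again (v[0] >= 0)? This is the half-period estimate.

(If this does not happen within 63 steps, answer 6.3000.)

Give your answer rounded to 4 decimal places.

Answer: 1.5000

Derivation:
Step 0: x=[6.8000] v=[0.0000]
Step 1: x=[6.7445] v=[-0.5550]
Step 2: x=[6.6361] v=[-1.0843]
Step 3: x=[6.4798] v=[-1.5635]
Step 4: x=[6.2828] v=[-1.9704]
Step 5: x=[6.0542] v=[-2.2862]
Step 6: x=[5.8046] v=[-2.4963]
Step 7: x=[5.5455] v=[-2.5909]
Step 8: x=[5.2889] v=[-2.5657]
Step 9: x=[5.0467] v=[-2.4218]
Step 10: x=[4.8301] v=[-2.1659]
Step 11: x=[4.6491] v=[-1.8098]
Step 12: x=[4.5121] v=[-1.3700]
Step 13: x=[4.4254] v=[-0.8669]
Step 14: x=[4.3930] v=[-0.3237]
Step 15: x=[4.4165] v=[0.2345]
First v>=0 after going negative at step 15, time=1.5000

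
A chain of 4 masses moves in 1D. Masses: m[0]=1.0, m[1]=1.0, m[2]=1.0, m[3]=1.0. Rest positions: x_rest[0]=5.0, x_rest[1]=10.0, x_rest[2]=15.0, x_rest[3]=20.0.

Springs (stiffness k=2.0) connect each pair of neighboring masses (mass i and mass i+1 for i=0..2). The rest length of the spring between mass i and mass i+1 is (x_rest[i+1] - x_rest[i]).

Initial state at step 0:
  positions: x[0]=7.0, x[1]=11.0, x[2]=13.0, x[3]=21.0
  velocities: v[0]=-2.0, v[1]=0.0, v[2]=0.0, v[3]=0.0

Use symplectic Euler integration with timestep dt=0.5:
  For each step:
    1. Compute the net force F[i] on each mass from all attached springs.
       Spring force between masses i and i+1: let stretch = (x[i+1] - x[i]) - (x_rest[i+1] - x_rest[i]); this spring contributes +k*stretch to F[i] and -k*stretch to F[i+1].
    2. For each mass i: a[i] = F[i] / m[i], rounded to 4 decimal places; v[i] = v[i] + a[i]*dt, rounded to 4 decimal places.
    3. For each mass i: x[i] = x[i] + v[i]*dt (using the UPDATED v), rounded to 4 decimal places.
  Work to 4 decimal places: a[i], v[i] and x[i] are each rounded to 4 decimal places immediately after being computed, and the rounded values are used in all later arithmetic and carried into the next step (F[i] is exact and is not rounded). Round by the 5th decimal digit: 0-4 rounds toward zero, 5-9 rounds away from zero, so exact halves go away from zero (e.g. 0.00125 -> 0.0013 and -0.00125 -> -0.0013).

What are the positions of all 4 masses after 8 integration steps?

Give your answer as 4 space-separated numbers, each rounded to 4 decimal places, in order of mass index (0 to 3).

Answer: 2.5000 11.1875 13.3125 17.0000

Derivation:
Step 0: x=[7.0000 11.0000 13.0000 21.0000] v=[-2.0000 0.0000 0.0000 0.0000]
Step 1: x=[5.5000 10.0000 16.0000 19.5000] v=[-3.0000 -2.0000 6.0000 -3.0000]
Step 2: x=[3.7500 9.7500 17.7500 18.7500] v=[-3.5000 -0.5000 3.5000 -1.5000]
Step 3: x=[2.5000 10.5000 16.0000 20.0000] v=[-2.5000 1.5000 -3.5000 2.5000]
Step 4: x=[2.7500 10.0000 13.5000 21.7500] v=[0.5000 -1.0000 -5.0000 3.5000]
Step 5: x=[4.1250 7.6250 13.3750 21.8750] v=[2.7500 -4.7500 -0.2500 0.2500]
Step 6: x=[4.7500 6.3750 14.6250 20.2500] v=[1.2500 -2.5000 2.5000 -3.2500]
Step 7: x=[3.6875 8.4375 14.5625 18.3125] v=[-2.1250 4.1250 -0.1250 -3.8750]
Step 8: x=[2.5000 11.1875 13.3125 17.0000] v=[-2.3750 5.5000 -2.5000 -2.6250]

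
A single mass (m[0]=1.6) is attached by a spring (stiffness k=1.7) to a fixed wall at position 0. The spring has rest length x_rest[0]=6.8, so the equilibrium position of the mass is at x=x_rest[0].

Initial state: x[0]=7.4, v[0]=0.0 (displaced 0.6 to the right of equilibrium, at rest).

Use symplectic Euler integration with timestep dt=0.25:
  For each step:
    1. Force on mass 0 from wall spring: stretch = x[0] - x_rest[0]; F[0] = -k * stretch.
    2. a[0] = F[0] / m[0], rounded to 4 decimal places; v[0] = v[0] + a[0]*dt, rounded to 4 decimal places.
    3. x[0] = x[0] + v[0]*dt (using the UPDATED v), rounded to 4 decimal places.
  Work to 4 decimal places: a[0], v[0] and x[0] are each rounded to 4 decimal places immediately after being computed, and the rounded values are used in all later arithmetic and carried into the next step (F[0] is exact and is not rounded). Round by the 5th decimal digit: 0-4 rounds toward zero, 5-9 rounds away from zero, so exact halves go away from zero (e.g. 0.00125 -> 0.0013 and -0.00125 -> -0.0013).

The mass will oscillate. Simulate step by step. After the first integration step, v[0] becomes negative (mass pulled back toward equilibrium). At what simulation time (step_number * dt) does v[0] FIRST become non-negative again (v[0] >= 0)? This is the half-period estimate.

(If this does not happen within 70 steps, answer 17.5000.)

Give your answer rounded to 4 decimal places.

Answer: 3.2500

Derivation:
Step 0: x=[7.4000] v=[0.0000]
Step 1: x=[7.3602] v=[-0.1594]
Step 2: x=[7.2832] v=[-0.3082]
Step 3: x=[7.1741] v=[-0.4366]
Step 4: x=[7.0401] v=[-0.5360]
Step 5: x=[6.8902] v=[-0.5998]
Step 6: x=[6.7343] v=[-0.6238]
Step 7: x=[6.5827] v=[-0.6064]
Step 8: x=[6.4455] v=[-0.5487]
Step 9: x=[6.3319] v=[-0.4545]
Step 10: x=[6.2494] v=[-0.3302]
Step 11: x=[6.2034] v=[-0.1840]
Step 12: x=[6.1970] v=[-0.0255]
Step 13: x=[6.2307] v=[0.1347]
First v>=0 after going negative at step 13, time=3.2500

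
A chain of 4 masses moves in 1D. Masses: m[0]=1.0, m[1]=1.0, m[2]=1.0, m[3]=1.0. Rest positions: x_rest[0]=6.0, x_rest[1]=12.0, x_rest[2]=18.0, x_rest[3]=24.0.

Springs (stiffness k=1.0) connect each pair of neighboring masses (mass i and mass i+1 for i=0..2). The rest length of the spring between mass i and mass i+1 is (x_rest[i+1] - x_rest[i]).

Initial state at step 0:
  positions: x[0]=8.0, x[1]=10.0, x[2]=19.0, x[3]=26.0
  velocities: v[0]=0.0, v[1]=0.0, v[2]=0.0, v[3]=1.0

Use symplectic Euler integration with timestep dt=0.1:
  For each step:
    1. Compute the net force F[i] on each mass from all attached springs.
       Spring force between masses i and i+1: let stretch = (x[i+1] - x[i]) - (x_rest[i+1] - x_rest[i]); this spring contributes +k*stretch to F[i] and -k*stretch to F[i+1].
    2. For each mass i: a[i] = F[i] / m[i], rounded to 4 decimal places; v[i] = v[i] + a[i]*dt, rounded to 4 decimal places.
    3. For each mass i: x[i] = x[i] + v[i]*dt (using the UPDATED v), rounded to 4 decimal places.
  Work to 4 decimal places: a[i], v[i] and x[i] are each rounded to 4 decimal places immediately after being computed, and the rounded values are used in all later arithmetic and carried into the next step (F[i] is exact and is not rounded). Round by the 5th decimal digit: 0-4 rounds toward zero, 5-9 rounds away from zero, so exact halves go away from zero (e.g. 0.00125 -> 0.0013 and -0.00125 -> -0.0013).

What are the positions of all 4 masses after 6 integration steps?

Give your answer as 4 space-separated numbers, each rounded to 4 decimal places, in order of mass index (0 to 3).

Answer: 7.2345 11.3356 18.6799 26.3500

Derivation:
Step 0: x=[8.0000 10.0000 19.0000 26.0000] v=[0.0000 0.0000 0.0000 1.0000]
Step 1: x=[7.9600 10.0700 18.9800 26.0900] v=[-0.4000 0.7000 -0.2000 0.9000]
Step 2: x=[7.8811 10.2080 18.9420 26.1689] v=[-0.7890 1.3800 -0.3800 0.7890]
Step 3: x=[7.7655 10.4101 18.8889 26.2355] v=[-1.1563 2.0207 -0.5307 0.6663]
Step 4: x=[7.6163 10.6705 18.8245 26.2887] v=[-1.4918 2.6041 -0.6439 0.5316]
Step 5: x=[7.4377 10.9819 18.7532 26.3272] v=[-1.7864 3.1141 -0.7129 0.3852]
Step 6: x=[7.2345 11.3356 18.6799 26.3500] v=[-2.0320 3.5368 -0.7326 0.2278]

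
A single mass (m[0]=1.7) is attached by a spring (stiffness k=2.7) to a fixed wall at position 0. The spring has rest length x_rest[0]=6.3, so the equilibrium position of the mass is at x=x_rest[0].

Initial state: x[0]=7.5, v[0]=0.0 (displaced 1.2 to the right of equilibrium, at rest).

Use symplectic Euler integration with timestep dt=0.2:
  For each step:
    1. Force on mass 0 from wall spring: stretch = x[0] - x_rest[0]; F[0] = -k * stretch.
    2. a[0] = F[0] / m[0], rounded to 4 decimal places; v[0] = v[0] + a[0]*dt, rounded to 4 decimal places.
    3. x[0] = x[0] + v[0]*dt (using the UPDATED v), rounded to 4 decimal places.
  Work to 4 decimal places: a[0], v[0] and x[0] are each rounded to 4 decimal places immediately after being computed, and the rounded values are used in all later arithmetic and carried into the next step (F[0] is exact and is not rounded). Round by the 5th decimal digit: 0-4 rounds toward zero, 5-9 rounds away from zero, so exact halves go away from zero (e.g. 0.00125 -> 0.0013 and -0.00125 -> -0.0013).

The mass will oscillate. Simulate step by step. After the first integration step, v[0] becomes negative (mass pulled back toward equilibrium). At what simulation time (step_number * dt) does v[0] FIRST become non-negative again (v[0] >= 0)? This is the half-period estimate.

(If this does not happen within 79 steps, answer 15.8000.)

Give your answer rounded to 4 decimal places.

Answer: 2.6000

Derivation:
Step 0: x=[7.5000] v=[0.0000]
Step 1: x=[7.4238] v=[-0.3812]
Step 2: x=[7.2762] v=[-0.7382]
Step 3: x=[7.0665] v=[-1.0483]
Step 4: x=[6.8081] v=[-1.2918]
Step 5: x=[6.5175] v=[-1.4532]
Step 6: x=[6.2130] v=[-1.5223]
Step 7: x=[5.9141] v=[-1.4947]
Step 8: x=[5.6397] v=[-1.3721]
Step 9: x=[5.4072] v=[-1.1624]
Step 10: x=[5.2314] v=[-0.8788]
Step 11: x=[5.1235] v=[-0.5394]
Step 12: x=[5.0904] v=[-0.1657]
Step 13: x=[5.1341] v=[0.2185]
First v>=0 after going negative at step 13, time=2.6000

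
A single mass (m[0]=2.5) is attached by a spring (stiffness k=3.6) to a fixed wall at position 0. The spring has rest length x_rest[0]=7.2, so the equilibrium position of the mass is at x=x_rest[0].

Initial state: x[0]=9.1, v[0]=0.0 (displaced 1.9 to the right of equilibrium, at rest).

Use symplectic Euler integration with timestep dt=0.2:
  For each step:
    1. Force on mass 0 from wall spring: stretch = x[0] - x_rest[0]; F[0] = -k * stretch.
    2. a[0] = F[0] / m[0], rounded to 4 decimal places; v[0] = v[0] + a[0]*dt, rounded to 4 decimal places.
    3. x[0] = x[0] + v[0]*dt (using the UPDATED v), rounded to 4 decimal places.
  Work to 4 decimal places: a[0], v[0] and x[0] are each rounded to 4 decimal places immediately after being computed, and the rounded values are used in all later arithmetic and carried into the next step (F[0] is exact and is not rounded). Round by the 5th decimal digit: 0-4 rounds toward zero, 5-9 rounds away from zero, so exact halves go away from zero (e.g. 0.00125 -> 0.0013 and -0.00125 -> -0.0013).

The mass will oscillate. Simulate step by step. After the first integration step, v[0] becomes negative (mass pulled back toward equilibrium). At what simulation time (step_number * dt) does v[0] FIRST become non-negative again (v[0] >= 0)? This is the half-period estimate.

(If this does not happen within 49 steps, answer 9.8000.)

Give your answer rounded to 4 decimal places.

Step 0: x=[9.1000] v=[0.0000]
Step 1: x=[8.9906] v=[-0.5472]
Step 2: x=[8.7780] v=[-1.0629]
Step 3: x=[8.4745] v=[-1.5174]
Step 4: x=[8.0976] v=[-1.8845]
Step 5: x=[7.6690] v=[-2.1430]
Step 6: x=[7.2134] v=[-2.2781]
Step 7: x=[6.7570] v=[-2.2820]
Step 8: x=[6.3261] v=[-2.1544]
Step 9: x=[5.9456] v=[-1.9027]
Step 10: x=[5.6373] v=[-1.5414]
Step 11: x=[5.4190] v=[-1.0913]
Step 12: x=[5.3033] v=[-0.5784]
Step 13: x=[5.2969] v=[-0.0322]
Step 14: x=[5.4001] v=[0.5159]
First v>=0 after going negative at step 14, time=2.8000

Answer: 2.8000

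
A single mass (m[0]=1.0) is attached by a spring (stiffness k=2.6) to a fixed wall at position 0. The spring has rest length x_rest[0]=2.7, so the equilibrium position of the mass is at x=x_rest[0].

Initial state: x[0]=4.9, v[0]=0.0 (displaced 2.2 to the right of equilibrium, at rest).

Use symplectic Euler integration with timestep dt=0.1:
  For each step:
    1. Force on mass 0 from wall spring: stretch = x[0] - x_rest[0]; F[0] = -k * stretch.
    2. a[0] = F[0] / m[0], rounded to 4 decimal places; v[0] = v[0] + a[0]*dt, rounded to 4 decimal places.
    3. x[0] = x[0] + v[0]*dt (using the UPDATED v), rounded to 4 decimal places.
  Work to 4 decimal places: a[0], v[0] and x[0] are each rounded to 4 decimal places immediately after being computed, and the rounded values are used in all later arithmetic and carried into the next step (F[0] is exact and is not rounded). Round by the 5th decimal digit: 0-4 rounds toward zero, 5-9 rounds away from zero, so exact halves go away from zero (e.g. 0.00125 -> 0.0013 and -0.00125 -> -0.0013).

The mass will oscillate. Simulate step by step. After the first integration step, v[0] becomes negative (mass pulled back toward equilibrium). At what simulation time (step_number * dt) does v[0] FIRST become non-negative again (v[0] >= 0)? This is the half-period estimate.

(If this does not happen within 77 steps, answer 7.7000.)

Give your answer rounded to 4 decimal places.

Answer: 2.0000

Derivation:
Step 0: x=[4.9000] v=[0.0000]
Step 1: x=[4.8428] v=[-0.5720]
Step 2: x=[4.7299] v=[-1.1291]
Step 3: x=[4.5642] v=[-1.6569]
Step 4: x=[4.3500] v=[-2.1416]
Step 5: x=[4.0929] v=[-2.5706]
Step 6: x=[3.7996] v=[-2.9328]
Step 7: x=[3.4777] v=[-3.2187]
Step 8: x=[3.1356] v=[-3.4209]
Step 9: x=[2.7822] v=[-3.5342]
Step 10: x=[2.4266] v=[-3.5556]
Step 11: x=[2.0782] v=[-3.4845]
Step 12: x=[1.7459] v=[-3.3228]
Step 13: x=[1.4384] v=[-3.0747]
Step 14: x=[1.1637] v=[-2.7467]
Step 15: x=[0.9290] v=[-2.3473]
Step 16: x=[0.7403] v=[-1.8868]
Step 17: x=[0.6026] v=[-1.3773]
Step 18: x=[0.5194] v=[-0.8320]
Step 19: x=[0.4929] v=[-0.2650]
Step 20: x=[0.5238] v=[0.3089]
First v>=0 after going negative at step 20, time=2.0000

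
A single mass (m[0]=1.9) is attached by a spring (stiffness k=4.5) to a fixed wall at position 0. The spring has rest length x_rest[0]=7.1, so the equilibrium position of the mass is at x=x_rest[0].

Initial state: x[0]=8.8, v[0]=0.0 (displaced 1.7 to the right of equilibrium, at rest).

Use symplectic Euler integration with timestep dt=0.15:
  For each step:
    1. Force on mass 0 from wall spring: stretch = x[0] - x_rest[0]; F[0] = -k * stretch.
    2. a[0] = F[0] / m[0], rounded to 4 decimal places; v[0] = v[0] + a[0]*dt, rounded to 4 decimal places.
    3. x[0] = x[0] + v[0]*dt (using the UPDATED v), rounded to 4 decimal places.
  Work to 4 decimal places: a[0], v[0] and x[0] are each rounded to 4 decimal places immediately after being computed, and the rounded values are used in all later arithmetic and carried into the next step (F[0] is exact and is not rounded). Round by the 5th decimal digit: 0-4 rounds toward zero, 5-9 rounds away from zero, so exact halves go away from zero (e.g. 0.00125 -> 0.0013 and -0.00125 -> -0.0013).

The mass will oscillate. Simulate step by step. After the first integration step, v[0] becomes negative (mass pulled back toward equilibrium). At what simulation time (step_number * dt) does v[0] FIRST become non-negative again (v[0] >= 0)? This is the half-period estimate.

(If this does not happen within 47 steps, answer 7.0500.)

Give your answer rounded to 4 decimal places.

Answer: 2.1000

Derivation:
Step 0: x=[8.8000] v=[0.0000]
Step 1: x=[8.7094] v=[-0.6039]
Step 2: x=[8.5330] v=[-1.1757]
Step 3: x=[8.2803] v=[-1.6848]
Step 4: x=[7.9647] v=[-2.1041]
Step 5: x=[7.6030] v=[-2.4113]
Step 6: x=[7.2145] v=[-2.5900]
Step 7: x=[6.8199] v=[-2.6307]
Step 8: x=[6.4402] v=[-2.5312]
Step 9: x=[6.0957] v=[-2.2968]
Step 10: x=[5.8047] v=[-1.9400]
Step 11: x=[5.5827] v=[-1.4798]
Step 12: x=[5.4416] v=[-0.9408]
Step 13: x=[5.3889] v=[-0.3516]
Step 14: x=[5.4273] v=[0.2563]
First v>=0 after going negative at step 14, time=2.1000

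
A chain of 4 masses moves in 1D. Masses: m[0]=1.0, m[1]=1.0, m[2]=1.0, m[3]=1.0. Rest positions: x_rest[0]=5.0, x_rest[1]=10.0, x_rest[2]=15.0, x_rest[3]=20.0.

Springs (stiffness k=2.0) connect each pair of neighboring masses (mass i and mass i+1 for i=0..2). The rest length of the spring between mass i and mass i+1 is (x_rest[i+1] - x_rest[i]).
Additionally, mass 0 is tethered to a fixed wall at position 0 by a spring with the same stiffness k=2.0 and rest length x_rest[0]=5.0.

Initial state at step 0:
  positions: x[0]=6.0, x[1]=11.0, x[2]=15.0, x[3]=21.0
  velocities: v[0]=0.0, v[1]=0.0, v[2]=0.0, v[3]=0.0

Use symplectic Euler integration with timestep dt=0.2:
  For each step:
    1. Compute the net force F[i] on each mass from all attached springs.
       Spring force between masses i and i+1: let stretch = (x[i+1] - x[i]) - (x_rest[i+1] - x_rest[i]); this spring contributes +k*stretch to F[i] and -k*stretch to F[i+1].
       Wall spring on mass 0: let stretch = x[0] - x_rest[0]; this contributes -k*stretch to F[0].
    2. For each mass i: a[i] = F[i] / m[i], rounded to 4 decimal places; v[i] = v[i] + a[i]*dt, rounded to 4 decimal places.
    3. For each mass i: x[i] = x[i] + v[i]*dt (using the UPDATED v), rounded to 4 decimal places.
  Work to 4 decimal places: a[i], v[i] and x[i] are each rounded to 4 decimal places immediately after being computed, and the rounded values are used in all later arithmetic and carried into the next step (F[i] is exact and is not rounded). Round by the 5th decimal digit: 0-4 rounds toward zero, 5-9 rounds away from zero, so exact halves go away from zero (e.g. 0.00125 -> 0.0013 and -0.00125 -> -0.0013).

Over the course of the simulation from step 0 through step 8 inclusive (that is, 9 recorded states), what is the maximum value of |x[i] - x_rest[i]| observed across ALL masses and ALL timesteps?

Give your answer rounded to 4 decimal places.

Answer: 1.3493

Derivation:
Step 0: x=[6.0000 11.0000 15.0000 21.0000] v=[0.0000 0.0000 0.0000 0.0000]
Step 1: x=[5.9200 10.9200 15.1600 20.9200] v=[-0.4000 -0.4000 0.8000 -0.4000]
Step 2: x=[5.7664 10.7792 15.4416 20.7792] v=[-0.7680 -0.7040 1.4080 -0.7040]
Step 3: x=[5.5525 10.6104 15.7772 20.6114] v=[-1.0694 -0.8442 1.6781 -0.8390]
Step 4: x=[5.2991 10.4503 16.0862 20.4569] v=[-1.2672 -0.8006 1.5451 -0.7727]
Step 5: x=[5.0338 10.3290 16.2940 20.3527] v=[-1.3264 -0.6067 1.0390 -0.5210]
Step 6: x=[4.7894 10.2612 16.3493 20.3238] v=[-1.2218 -0.3388 0.2765 -0.1445]
Step 7: x=[4.5996 10.2427 16.2355 20.3769] v=[-0.9488 -0.0923 -0.5689 0.2657]
Step 8: x=[4.4933 10.2522 15.9736 20.4987] v=[-0.5314 0.0476 -1.3095 0.6091]
Max displacement = 1.3493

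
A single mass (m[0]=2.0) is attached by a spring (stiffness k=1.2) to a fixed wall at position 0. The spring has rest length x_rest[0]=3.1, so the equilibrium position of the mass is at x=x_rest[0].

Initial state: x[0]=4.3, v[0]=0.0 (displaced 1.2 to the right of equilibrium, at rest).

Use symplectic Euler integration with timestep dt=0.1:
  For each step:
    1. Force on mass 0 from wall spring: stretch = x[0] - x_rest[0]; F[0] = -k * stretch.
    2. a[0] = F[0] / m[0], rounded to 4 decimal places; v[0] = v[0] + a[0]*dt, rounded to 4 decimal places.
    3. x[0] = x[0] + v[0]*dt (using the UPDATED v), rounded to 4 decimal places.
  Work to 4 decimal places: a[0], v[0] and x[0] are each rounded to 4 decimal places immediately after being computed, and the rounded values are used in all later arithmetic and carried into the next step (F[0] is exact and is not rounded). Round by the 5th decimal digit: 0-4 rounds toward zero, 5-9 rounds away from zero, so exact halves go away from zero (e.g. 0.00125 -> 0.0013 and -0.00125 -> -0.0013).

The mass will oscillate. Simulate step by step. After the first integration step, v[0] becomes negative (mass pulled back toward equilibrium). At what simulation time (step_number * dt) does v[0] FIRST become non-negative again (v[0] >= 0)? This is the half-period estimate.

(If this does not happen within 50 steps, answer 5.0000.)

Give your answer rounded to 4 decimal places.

Step 0: x=[4.3000] v=[0.0000]
Step 1: x=[4.2928] v=[-0.0720]
Step 2: x=[4.2784] v=[-0.1436]
Step 3: x=[4.2570] v=[-0.2143]
Step 4: x=[4.2286] v=[-0.2837]
Step 5: x=[4.1935] v=[-0.3514]
Step 6: x=[4.1518] v=[-0.4170]
Step 7: x=[4.1038] v=[-0.4801]
Step 8: x=[4.0498] v=[-0.5403]
Step 9: x=[3.9901] v=[-0.5973]
Step 10: x=[3.9250] v=[-0.6507]
Step 11: x=[3.8550] v=[-0.7002]
Step 12: x=[3.7805] v=[-0.7455]
Step 13: x=[3.7019] v=[-0.7863]
Step 14: x=[3.6197] v=[-0.8224]
Step 15: x=[3.5343] v=[-0.8536]
Step 16: x=[3.4463] v=[-0.8797]
Step 17: x=[3.3563] v=[-0.9005]
Step 18: x=[3.2647] v=[-0.9159]
Step 19: x=[3.1721] v=[-0.9258]
Step 20: x=[3.0791] v=[-0.9301]
Step 21: x=[2.9862] v=[-0.9289]
Step 22: x=[2.8940] v=[-0.9221]
Step 23: x=[2.8030] v=[-0.9097]
Step 24: x=[2.7138] v=[-0.8919]
Step 25: x=[2.6269] v=[-0.8687]
Step 26: x=[2.5429] v=[-0.8403]
Step 27: x=[2.4622] v=[-0.8069]
Step 28: x=[2.3853] v=[-0.7686]
Step 29: x=[2.3127] v=[-0.7257]
Step 30: x=[2.2449] v=[-0.6785]
Step 31: x=[2.1822] v=[-0.6272]
Step 32: x=[2.1250] v=[-0.5721]
Step 33: x=[2.0736] v=[-0.5136]
Step 34: x=[2.0284] v=[-0.4520]
Step 35: x=[1.9896] v=[-0.3877]
Step 36: x=[1.9575] v=[-0.3211]
Step 37: x=[1.9322] v=[-0.2526]
Step 38: x=[1.9140] v=[-0.1825]
Step 39: x=[1.9029] v=[-0.1113]
Step 40: x=[1.8990] v=[-0.0395]
Step 41: x=[1.9023] v=[0.0326]
First v>=0 after going negative at step 41, time=4.1000

Answer: 4.1000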